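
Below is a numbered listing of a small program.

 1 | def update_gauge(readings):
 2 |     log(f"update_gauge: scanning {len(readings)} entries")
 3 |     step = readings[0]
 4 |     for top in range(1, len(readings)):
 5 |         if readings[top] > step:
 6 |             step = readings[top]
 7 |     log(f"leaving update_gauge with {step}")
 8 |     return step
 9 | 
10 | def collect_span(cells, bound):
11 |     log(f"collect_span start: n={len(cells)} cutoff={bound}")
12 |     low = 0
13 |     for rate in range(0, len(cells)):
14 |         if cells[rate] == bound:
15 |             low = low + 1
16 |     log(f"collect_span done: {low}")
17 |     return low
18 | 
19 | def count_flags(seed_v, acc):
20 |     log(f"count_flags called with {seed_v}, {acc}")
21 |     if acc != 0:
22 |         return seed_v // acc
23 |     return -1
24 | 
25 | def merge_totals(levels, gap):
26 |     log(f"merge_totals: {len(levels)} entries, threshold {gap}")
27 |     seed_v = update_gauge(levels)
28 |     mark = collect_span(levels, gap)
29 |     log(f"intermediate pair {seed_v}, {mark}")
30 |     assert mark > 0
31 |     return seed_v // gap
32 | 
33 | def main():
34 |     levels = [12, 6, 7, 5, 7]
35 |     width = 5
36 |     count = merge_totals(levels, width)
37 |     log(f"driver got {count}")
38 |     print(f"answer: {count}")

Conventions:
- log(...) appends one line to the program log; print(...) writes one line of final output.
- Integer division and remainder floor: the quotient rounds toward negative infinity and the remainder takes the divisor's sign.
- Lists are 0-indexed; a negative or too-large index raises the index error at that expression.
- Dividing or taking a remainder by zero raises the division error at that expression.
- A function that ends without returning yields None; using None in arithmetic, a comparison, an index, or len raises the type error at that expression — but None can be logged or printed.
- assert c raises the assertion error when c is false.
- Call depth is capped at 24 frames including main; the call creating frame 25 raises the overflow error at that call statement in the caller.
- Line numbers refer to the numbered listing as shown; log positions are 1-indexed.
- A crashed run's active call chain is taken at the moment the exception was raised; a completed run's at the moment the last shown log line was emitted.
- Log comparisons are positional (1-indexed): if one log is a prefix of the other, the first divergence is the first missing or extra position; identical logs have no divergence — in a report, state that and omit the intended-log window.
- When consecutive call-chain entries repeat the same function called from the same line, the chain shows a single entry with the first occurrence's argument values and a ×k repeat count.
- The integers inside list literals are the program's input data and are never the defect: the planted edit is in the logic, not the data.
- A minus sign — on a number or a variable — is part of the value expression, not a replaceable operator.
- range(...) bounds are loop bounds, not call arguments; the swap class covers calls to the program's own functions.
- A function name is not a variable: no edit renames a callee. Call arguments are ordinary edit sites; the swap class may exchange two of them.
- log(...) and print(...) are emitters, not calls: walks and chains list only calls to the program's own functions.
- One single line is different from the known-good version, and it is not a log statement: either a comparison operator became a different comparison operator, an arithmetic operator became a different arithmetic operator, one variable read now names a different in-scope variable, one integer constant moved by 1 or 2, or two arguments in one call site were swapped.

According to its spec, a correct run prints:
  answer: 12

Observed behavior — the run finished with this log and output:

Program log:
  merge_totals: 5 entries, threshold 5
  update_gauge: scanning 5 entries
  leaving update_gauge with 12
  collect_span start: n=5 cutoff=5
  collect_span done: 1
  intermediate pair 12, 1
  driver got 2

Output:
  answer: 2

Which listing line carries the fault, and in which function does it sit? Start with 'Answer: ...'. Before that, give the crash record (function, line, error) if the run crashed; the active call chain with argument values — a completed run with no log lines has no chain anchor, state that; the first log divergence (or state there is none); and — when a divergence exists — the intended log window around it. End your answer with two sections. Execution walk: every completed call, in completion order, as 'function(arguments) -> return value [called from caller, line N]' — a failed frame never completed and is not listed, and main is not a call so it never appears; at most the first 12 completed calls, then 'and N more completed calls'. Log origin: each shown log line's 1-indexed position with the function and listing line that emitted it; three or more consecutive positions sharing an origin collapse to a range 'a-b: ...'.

Answer: the defect is in merge_totals at line 31.
Core observation: The log first diverges at position 7: the faulty run prints 'driver got 2' where the working version prints 'driver got 12'.
Call chain: main.
First divergence: position 7 — the shown line 'driver got 2' should read 'driver got 12'.
Intended log window:
  5: collect_span done: 1
  6: intermediate pair 12, 1
  7: driver got 12
Execution walk:
  update_gauge([12, 6, 7, 5, 7]) -> 12  [called from merge_totals, line 27]
  collect_span([12, 6, 7, 5, 7], 5) -> 1  [called from merge_totals, line 28]
  merge_totals([12, 6, 7, 5, 7], 5) -> 2  [called from main, line 36]
Log line origins:
  1: from merge_totals, line 26
  2: from update_gauge, line 2
  3: from update_gauge, line 7
  4: from collect_span, line 11
  5: from collect_span, line 16
  6: from merge_totals, line 29
  7: from main, line 37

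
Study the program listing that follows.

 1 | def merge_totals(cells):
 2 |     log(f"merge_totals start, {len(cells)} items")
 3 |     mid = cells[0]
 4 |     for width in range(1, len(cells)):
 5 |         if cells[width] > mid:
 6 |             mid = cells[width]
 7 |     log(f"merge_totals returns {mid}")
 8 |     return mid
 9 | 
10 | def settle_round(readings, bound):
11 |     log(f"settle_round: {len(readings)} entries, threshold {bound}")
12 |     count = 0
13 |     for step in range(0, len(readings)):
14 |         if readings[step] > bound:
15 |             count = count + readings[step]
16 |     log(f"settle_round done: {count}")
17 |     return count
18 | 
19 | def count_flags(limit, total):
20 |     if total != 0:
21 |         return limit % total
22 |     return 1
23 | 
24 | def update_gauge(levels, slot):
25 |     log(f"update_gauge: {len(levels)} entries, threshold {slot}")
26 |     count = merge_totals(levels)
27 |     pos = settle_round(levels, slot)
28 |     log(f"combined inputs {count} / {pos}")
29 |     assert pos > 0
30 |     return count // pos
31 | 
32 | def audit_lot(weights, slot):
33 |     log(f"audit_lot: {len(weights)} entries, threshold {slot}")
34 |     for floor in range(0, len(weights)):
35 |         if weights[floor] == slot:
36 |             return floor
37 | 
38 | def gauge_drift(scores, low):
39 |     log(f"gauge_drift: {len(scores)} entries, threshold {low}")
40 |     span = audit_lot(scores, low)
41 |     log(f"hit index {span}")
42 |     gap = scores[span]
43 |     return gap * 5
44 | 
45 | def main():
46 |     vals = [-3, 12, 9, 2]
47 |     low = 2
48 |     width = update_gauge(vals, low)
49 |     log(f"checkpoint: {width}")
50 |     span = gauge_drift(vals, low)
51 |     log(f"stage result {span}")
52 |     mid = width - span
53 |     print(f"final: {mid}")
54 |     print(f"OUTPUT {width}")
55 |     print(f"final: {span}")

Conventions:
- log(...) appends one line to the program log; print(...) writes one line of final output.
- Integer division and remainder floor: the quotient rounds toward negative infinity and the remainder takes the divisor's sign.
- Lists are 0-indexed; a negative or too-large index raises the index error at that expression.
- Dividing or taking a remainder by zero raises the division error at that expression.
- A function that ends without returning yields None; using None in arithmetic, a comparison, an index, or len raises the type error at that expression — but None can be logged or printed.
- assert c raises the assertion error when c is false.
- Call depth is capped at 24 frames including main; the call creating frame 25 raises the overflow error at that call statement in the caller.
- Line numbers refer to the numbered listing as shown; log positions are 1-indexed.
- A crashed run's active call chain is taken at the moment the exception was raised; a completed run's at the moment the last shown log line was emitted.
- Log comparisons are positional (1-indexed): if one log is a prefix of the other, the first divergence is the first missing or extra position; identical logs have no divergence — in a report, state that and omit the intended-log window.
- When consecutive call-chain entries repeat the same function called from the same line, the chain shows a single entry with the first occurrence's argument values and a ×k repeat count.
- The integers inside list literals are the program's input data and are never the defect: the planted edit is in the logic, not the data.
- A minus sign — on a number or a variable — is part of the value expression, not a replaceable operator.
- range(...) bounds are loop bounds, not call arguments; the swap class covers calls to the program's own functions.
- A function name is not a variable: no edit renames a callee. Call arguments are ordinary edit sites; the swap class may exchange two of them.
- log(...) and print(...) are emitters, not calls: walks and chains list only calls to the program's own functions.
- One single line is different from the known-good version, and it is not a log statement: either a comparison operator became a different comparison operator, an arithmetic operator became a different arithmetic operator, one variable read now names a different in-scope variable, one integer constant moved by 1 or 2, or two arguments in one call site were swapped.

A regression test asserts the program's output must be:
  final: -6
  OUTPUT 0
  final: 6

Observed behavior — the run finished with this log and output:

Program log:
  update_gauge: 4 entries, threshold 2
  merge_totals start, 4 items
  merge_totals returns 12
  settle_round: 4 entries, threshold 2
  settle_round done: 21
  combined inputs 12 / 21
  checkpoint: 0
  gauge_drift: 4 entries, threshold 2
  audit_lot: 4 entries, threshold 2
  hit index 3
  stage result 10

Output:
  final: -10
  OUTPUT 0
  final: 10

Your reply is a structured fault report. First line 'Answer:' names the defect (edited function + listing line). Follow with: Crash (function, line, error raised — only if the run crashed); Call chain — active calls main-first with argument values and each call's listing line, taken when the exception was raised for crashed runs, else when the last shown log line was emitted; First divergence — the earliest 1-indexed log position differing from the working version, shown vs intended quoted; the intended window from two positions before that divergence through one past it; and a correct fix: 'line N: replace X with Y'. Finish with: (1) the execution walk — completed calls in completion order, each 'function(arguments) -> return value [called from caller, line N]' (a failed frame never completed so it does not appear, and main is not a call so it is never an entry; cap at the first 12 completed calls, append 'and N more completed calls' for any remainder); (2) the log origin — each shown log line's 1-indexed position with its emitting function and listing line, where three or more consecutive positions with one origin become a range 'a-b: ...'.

Answer: the defect is in gauge_drift at line 43.
Core observation: The log first diverges at position 11: the faulty run prints 'stage result 10' where the working version prints 'stage result 6'.
Call chain: main.
First divergence: at position 11 the run shows 'stage result 10' where the working version logs 'stage result 6'.
Intended log window:
  9: audit_lot: 4 entries, threshold 2
  10: hit index 3
  11: stage result 6
Execution walk:
  merge_totals([-3, 12, 9, 2]) -> 12  [called from update_gauge, line 26]
  settle_round([-3, 12, 9, 2], 2) -> 21  [called from update_gauge, line 27]
  update_gauge([-3, 12, 9, 2], 2) -> 0  [called from main, line 48]
  audit_lot([-3, 12, 9, 2], 2) -> 3  [called from gauge_drift, line 40]
  gauge_drift([-3, 12, 9, 2], 2) -> 10  [called from main, line 50]
Log line origins:
  1: emitted by update_gauge (line 25)
  2: emitted by merge_totals (line 2)
  3: emitted by merge_totals (line 7)
  4: emitted by settle_round (line 11)
  5: emitted by settle_round (line 16)
  6: emitted by update_gauge (line 28)
  7: emitted by main (line 49)
  8: emitted by gauge_drift (line 39)
  9: emitted by audit_lot (line 33)
  10: emitted by gauge_drift (line 41)
  11: emitted by main (line 51)
A correct fix: line 43: replace `5` with `3`.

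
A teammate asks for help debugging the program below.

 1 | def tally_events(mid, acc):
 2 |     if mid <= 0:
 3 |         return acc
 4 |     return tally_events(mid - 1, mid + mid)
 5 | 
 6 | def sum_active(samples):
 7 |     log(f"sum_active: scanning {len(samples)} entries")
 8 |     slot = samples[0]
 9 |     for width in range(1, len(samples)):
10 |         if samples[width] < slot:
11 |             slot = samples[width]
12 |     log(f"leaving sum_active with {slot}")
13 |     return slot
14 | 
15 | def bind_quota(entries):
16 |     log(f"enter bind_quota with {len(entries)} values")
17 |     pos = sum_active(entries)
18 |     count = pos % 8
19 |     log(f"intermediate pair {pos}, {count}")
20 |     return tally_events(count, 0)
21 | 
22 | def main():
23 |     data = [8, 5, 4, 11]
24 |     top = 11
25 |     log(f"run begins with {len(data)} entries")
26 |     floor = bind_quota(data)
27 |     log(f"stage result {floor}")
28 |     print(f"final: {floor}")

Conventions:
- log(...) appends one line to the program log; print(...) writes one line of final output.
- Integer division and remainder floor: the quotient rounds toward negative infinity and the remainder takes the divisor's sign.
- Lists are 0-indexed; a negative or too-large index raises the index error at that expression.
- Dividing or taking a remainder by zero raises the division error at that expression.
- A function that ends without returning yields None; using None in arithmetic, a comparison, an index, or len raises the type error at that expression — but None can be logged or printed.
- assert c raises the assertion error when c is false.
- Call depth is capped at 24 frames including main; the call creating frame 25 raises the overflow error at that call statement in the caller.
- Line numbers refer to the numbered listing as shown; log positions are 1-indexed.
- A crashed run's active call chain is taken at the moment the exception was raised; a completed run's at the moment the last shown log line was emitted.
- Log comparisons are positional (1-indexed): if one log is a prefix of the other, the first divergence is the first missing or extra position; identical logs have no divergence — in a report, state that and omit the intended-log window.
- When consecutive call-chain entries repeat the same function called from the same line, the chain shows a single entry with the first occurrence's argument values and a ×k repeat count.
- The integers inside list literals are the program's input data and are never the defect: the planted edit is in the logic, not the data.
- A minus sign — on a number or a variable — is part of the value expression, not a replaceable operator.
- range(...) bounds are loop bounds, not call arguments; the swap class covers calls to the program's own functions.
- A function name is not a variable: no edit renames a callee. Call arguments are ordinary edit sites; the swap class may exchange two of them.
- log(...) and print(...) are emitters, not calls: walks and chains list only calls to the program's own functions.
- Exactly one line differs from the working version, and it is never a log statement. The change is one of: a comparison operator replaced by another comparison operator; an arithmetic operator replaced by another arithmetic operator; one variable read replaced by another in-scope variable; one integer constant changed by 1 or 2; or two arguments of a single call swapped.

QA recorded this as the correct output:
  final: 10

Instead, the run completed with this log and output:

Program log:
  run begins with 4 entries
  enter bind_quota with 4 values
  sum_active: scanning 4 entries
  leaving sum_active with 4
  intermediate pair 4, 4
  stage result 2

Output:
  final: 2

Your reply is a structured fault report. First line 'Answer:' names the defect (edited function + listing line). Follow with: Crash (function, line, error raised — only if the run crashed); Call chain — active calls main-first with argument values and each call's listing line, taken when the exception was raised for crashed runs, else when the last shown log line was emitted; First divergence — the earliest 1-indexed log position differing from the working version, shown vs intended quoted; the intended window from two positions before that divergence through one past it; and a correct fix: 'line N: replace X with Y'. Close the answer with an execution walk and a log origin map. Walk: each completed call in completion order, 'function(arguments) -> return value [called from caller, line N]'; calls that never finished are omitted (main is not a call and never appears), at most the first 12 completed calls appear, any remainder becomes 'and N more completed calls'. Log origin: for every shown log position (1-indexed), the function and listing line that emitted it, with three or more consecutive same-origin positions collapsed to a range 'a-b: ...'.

Answer: the defect is in tally_events at line 4.
Key fact: Position 6 is the first bad log line: 'stage result 2' should read 'stage result 10'.
Call chain: main.
First divergence: position 6 — shown 'stage result 2', intended 'stage result 10'.
Intended log window:
  4: leaving sum_active with 4
  5: intermediate pair 4, 4
  6: stage result 10
Execution walk:
  sum_active([8, 5, 4, 11]) -> 4  [called from bind_quota, line 17]
  tally_events(0, 2) -> 2  [called from tally_events, line 4]
  tally_events(1, 4) -> 2  [called from tally_events, line 4]
  tally_events(2, 6) -> 2  [called from tally_events, line 4]
  tally_events(3, 8) -> 2  [called from tally_events, line 4]
  tally_events(4, 0) -> 2  [called from bind_quota, line 20]
  bind_quota([8, 5, 4, 11]) -> 2  [called from main, line 26]
Log origins:
  1: logged in main at line 25
  2: logged in bind_quota at line 16
  3: logged in sum_active at line 7
  4: logged in sum_active at line 12
  5: logged in bind_quota at line 19
  6: logged in main at line 27
A correct fix: line 4: replace `mid + mid` with `acc + mid`.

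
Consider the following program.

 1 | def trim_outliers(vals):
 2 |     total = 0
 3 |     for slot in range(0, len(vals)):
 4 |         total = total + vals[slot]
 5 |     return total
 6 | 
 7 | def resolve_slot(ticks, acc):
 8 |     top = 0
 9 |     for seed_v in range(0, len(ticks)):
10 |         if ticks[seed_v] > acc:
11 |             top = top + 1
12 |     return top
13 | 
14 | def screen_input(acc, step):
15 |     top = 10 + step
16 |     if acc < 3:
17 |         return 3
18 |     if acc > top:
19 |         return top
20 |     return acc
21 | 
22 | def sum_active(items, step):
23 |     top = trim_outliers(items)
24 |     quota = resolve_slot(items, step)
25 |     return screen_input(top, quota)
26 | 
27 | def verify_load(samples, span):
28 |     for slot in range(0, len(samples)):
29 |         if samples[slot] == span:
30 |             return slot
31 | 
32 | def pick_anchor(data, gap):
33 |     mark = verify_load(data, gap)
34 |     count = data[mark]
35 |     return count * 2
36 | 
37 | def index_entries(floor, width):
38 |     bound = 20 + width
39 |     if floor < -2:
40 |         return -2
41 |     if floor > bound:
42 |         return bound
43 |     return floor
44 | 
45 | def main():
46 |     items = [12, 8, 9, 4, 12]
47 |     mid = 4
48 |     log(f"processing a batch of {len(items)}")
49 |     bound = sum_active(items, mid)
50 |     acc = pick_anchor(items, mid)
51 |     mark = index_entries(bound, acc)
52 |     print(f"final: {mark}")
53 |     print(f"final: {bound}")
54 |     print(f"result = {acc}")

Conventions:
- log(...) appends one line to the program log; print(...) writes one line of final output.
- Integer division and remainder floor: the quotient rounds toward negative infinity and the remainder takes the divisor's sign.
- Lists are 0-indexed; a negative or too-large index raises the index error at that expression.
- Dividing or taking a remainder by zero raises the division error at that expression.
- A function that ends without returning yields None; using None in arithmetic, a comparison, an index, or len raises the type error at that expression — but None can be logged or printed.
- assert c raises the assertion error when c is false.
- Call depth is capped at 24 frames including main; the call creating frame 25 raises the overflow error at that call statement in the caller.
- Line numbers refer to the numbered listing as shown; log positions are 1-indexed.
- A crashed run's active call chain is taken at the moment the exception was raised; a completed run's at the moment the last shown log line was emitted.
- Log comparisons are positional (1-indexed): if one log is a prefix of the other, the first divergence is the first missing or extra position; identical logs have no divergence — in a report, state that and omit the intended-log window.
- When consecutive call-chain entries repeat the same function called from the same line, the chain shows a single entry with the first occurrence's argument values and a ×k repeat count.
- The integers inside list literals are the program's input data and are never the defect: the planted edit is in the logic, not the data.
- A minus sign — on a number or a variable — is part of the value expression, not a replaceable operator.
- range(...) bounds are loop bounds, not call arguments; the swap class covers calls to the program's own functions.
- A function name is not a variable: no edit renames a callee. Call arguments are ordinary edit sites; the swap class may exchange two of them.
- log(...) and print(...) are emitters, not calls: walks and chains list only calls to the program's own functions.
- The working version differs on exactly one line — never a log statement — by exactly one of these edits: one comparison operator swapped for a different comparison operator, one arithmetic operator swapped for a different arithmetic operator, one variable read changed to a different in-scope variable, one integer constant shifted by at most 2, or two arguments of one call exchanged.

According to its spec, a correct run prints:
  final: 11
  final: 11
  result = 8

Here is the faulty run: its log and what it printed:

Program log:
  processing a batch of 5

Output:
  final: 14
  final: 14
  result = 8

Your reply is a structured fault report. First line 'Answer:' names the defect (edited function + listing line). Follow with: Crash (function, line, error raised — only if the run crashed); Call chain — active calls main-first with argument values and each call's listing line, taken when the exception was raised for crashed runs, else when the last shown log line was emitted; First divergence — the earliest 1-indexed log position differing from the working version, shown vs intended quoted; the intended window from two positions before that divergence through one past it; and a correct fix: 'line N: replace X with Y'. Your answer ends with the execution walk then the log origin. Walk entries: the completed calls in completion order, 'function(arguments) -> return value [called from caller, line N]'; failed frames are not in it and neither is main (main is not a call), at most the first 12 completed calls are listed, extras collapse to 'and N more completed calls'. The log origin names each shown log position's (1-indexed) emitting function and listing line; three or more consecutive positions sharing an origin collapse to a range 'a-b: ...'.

Answer: the defect is in resolve_slot at line 10.
Key observation: Every logged value matches the working version; the printed result is what differs.
Call chain: main.
First divergence: none (the log streams are identical).
Execution walk:
  trim_outliers([12, 8, 9, 4, 12]) -> 45  [called from sum_active, line 23]
  resolve_slot([12, 8, 9, 4, 12], 4) -> 4  [called from sum_active, line 24]
  screen_input(45, 4) -> 14  [called from sum_active, line 25]
  sum_active([12, 8, 9, 4, 12], 4) -> 14  [called from main, line 49]
  verify_load([12, 8, 9, 4, 12], 4) -> 3  [called from pick_anchor, line 33]
  pick_anchor([12, 8, 9, 4, 12], 4) -> 8  [called from main, line 50]
  index_entries(14, 8) -> 14  [called from main, line 51]
Origin of each log line:
  1: emitted by main (line 48)
A correct fix: line 10: replace `>` with `==`.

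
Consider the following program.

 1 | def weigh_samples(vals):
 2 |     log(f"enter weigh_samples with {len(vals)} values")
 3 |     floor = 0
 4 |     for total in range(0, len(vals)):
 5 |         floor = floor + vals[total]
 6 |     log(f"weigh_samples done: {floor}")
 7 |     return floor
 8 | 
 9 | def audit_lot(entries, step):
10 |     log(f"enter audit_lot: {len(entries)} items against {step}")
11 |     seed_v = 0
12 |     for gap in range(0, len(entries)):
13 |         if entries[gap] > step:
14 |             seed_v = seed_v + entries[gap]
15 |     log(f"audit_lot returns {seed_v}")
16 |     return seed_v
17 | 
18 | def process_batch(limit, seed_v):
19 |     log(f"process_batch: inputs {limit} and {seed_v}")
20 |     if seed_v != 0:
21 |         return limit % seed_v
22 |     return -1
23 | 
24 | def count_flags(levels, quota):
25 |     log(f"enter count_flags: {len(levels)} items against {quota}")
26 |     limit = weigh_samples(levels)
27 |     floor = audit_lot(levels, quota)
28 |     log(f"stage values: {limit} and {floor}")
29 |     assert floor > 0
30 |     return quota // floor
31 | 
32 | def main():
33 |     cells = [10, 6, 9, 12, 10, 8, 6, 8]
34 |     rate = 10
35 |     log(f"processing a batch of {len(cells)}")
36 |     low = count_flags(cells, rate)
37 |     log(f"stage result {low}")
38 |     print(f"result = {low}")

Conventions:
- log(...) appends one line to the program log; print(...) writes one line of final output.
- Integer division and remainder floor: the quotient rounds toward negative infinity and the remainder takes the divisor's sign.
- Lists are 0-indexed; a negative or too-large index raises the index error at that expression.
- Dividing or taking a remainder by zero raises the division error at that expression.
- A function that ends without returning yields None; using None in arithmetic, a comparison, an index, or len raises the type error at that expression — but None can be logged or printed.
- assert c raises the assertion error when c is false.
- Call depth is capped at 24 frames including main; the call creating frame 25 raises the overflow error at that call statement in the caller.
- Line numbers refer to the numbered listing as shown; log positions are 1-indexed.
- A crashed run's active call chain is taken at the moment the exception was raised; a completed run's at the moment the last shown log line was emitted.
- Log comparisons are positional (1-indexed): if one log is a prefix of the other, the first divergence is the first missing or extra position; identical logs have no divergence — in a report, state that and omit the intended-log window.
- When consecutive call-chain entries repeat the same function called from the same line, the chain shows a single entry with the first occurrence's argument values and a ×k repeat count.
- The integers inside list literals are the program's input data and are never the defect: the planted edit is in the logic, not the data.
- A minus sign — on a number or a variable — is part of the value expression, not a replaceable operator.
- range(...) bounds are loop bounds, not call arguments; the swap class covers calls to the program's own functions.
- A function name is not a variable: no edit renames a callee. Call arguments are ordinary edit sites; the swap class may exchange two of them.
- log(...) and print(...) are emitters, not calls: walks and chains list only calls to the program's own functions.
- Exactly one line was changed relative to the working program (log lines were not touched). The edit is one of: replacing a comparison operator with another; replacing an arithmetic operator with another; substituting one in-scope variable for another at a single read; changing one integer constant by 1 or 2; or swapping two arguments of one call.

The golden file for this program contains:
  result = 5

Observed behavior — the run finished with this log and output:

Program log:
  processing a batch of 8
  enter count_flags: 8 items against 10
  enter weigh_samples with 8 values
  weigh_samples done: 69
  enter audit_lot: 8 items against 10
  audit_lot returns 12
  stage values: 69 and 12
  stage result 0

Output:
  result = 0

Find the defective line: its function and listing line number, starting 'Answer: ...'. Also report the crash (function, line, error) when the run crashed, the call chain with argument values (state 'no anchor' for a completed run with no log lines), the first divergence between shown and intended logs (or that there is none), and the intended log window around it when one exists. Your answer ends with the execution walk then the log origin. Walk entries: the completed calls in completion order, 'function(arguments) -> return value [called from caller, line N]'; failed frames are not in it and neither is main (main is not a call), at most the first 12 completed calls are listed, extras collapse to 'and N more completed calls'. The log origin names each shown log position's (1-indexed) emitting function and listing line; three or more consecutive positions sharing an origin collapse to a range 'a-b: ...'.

Answer: the defect is in count_flags at line 30.
Key fact: The log first diverges at position 8: the faulty run prints 'stage result 0' where the working version prints 'stage result 5'.
Call chain: main.
First divergence: position 8; shown 'stage result 0' vs intended 'stage result 5'.
Intended log window:
  6: audit_lot returns 12
  7: stage values: 69 and 12
  8: stage result 5
Execution walk:
  weigh_samples([10, 6, 9, 12, 10, 8, 6, 8]) -> 69  [called from count_flags, line 26]
  audit_lot([10, 6, 9, 12, 10, 8, 6, 8], 10) -> 12  [called from count_flags, line 27]
  count_flags([10, 6, 9, 12, 10, 8, 6, 8], 10) -> 0  [called from main, line 36]
Log origins:
  1: logged in main at line 35
  2: logged in count_flags at line 25
  3: logged in weigh_samples at line 2
  4: logged in weigh_samples at line 6
  5: logged in audit_lot at line 10
  6: logged in audit_lot at line 15
  7: logged in count_flags at line 28
  8: logged in main at line 37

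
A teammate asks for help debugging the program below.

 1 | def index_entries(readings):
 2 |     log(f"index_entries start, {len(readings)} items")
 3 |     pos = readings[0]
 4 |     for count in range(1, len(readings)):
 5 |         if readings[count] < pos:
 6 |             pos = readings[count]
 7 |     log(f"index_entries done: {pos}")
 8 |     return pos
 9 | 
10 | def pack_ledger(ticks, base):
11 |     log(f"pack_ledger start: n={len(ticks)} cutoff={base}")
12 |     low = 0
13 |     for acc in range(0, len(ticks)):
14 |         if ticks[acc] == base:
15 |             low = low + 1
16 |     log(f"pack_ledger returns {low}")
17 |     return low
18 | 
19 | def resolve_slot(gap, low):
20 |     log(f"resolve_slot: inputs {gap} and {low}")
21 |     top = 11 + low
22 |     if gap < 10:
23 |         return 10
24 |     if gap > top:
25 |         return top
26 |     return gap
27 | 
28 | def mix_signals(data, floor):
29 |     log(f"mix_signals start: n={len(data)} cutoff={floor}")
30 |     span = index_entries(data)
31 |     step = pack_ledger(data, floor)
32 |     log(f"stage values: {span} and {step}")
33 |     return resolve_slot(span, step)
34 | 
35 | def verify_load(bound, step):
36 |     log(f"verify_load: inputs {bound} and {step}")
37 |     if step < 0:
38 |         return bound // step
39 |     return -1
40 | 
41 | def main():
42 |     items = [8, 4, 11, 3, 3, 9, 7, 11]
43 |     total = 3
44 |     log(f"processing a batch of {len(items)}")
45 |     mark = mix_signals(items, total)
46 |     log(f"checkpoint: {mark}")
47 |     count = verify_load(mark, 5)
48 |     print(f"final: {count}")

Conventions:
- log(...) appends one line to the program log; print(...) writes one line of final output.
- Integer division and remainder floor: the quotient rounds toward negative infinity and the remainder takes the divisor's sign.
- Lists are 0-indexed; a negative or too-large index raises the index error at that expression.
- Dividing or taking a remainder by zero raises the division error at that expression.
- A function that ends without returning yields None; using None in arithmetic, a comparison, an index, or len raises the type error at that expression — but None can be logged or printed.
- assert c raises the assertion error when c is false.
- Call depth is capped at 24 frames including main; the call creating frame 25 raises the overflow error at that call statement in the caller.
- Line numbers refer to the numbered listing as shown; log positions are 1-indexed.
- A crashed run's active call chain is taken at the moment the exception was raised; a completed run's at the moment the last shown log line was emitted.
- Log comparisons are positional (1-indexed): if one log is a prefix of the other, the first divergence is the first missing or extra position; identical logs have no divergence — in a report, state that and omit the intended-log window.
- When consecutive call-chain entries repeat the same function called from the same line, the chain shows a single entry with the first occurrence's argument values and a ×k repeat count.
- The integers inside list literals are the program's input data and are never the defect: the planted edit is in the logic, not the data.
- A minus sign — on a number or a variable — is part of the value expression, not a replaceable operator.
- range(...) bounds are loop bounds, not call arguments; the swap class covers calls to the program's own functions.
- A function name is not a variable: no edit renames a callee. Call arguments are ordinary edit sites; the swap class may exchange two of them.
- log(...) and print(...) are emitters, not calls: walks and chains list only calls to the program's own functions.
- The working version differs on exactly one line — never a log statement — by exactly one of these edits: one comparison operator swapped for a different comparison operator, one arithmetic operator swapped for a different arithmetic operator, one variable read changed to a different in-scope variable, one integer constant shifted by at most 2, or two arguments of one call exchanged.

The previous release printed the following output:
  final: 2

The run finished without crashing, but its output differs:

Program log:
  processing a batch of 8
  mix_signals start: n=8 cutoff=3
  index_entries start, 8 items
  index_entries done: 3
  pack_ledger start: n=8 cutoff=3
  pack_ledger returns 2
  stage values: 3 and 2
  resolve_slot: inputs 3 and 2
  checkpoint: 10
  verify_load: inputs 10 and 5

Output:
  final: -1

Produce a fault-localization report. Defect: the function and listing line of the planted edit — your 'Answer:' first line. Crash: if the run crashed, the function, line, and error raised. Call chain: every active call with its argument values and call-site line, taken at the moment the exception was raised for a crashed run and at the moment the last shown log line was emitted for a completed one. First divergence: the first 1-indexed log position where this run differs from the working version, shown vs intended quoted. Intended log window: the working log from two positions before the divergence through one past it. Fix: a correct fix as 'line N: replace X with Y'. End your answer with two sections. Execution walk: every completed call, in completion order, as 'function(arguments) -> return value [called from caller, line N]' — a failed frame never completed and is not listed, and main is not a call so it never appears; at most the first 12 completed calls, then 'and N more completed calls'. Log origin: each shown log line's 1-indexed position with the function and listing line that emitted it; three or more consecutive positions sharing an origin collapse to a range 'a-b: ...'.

Answer: the defect is in verify_load at line 37.
Core observation: Nothing in the log betrays the bug — only the output does.
Call chain: main -> verify_load(10, 5) (called at line 47).
First divergence: none (the log streams are identical).
Execution walk:
  index_entries([8, 4, 11, 3, 3, 9, 7, 11]) -> 3  [called from mix_signals, line 30]
  pack_ledger([8, 4, 11, 3, 3, 9, 7, 11], 3) -> 2  [called from mix_signals, line 31]
  resolve_slot(3, 2) -> 10  [called from mix_signals, line 33]
  mix_signals([8, 4, 11, 3, 3, 9, 7, 11], 3) -> 10  [called from main, line 45]
  verify_load(10, 5) -> -1  [called from main, line 47]
Origin of each log line:
  1 — main, line 44
  2 — mix_signals, line 29
  3 — index_entries, line 2
  4 — index_entries, line 7
  5 — pack_ledger, line 11
  6 — pack_ledger, line 16
  7 — mix_signals, line 32
  8 — resolve_slot, line 20
  9 — main, line 46
  10 — verify_load, line 36
A correct fix: line 37: replace `<` with `!=`.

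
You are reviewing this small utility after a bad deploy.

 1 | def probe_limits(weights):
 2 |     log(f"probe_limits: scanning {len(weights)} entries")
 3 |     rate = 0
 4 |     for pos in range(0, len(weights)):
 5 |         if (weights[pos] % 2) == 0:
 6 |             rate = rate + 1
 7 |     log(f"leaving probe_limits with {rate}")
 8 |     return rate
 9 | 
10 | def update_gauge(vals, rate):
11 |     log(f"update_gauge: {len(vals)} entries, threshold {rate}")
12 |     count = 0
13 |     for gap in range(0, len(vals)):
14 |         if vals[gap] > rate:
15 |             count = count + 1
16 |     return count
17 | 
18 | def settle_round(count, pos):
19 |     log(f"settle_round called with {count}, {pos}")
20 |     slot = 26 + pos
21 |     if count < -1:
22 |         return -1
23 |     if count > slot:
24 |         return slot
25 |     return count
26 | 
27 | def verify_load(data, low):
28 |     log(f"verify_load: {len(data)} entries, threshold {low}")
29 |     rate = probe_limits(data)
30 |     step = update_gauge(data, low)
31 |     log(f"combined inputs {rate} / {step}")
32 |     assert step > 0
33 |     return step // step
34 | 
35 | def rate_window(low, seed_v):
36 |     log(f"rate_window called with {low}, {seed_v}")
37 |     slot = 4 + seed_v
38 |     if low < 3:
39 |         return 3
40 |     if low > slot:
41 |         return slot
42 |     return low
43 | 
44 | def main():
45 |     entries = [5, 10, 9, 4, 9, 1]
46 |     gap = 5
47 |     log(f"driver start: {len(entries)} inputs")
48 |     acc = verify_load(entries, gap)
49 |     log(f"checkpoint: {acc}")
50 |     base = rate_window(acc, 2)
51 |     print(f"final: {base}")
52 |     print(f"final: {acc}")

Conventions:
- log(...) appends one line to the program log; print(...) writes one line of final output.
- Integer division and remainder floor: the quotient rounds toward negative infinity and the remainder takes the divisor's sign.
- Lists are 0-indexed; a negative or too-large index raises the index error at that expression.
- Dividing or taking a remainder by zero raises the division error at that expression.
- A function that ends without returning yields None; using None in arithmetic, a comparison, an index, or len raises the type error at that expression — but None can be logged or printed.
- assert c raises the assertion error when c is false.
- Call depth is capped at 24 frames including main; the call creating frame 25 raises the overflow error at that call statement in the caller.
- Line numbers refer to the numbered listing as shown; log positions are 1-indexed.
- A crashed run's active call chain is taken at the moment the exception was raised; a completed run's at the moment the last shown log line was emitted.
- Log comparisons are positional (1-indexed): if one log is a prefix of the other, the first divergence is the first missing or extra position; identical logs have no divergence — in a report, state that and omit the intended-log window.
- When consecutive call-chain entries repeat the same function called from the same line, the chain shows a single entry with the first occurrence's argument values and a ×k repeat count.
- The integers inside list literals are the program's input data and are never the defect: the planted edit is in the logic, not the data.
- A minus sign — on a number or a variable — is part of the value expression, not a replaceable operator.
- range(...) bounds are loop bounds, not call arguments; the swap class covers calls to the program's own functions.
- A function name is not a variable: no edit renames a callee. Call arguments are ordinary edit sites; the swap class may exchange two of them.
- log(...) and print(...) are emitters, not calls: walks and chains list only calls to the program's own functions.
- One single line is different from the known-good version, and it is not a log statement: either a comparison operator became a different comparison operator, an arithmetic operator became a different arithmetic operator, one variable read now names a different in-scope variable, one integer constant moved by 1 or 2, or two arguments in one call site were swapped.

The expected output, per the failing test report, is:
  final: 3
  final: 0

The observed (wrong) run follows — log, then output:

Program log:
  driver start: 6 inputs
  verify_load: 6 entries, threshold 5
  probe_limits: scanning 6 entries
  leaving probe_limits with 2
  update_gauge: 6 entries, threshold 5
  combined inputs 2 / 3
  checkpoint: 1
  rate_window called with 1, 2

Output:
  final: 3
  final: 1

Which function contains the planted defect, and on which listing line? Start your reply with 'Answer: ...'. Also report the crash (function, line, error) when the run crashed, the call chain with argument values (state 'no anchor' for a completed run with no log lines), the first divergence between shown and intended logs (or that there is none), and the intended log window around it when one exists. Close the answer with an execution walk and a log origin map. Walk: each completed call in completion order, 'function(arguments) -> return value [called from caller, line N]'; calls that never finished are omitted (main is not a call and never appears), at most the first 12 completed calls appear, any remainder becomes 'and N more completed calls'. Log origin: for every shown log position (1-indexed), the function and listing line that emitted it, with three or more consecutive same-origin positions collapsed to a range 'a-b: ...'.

Answer: the defect is in verify_load at line 33.
Key observation: The log first diverges at position 7: the faulty run prints 'checkpoint: 1' where the working version prints 'checkpoint: 0'.
Call chain: main -> rate_window(1, 2) (called at line 50).
First divergence: position 7 — shown 'checkpoint: 1', intended 'checkpoint: 0'.
Intended log window:
  5: update_gauge: 6 entries, threshold 5
  6: combined inputs 2 / 3
  7: checkpoint: 0
  8: rate_window called with 0, 2
Execution walk:
  probe_limits([5, 10, 9, 4, 9, 1]) -> 2  [called from verify_load, line 29]
  update_gauge([5, 10, 9, 4, 9, 1], 5) -> 3  [called from verify_load, line 30]
  verify_load([5, 10, 9, 4, 9, 1], 5) -> 1  [called from main, line 48]
  rate_window(1, 2) -> 3  [called from main, line 50]
Log origins:
  1: logged in main at line 47
  2: logged in verify_load at line 28
  3: logged in probe_limits at line 2
  4: logged in probe_limits at line 7
  5: logged in update_gauge at line 11
  6: logged in verify_load at line 31
  7: logged in main at line 49
  8: logged in rate_window at line 36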